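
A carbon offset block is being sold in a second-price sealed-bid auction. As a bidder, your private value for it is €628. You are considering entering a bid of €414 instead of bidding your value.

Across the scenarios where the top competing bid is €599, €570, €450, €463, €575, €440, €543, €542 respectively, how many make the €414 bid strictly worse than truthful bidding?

The deviation hurts exactly when the highest competing bid lies strictly between €414 and €628 — underbidding then forfeits a profitable win.
€599: inside the interval → strictly worse (loss €29).
€570: inside the interval → strictly worse (loss €58).
€450: inside the interval → strictly worse (loss €178).
€463: inside the interval → strictly worse (loss €165).
€575: inside the interval → strictly worse (loss €53).
€440: inside the interval → strictly worse (loss €188).
€543: inside the interval → strictly worse (loss €85).
€542: inside the interval → strictly worse (loss €86).
Count: 8.

8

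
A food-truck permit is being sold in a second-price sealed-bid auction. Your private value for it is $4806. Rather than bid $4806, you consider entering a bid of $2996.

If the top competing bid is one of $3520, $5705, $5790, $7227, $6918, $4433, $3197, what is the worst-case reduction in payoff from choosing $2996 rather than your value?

$3520: truthful gives $1286, deviation gives $0 → loss $1286.
$5705: same outcome either way → loss $0.
$5790: same outcome either way → loss $0.
$7227: same outcome either way → loss $0.
$6918: same outcome either way → loss $0.
$4433: truthful gives $373, deviation gives $0 → loss $373.
$3197: truthful gives $1609, deviation gives $0 → loss $1609.
Maximum loss: $1609.

$1609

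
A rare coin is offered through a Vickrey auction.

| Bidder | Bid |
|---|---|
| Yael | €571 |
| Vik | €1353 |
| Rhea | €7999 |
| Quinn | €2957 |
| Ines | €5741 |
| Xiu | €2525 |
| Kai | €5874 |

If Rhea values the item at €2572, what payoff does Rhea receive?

Highest bid: Rhea at €7999, so Rhea wins.
Second-highest bid: Kai at €5874 — that is the price the winner pays.
Rhea's payoff = value − price = €2572 − €5874 = −€3302.

−€3302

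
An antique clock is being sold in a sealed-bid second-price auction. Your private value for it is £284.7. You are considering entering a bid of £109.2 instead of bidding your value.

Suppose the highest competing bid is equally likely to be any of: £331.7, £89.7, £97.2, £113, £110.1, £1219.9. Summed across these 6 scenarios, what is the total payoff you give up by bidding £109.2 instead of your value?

The deviation costs you only when the competing bid falls strictly between £109.2 and £284.7; elsewhere both bids give the same outcome.
£331.7: outcomes coincide → loss £0.
£89.7: outcomes coincide → loss £0.
£97.2: outcomes coincide → loss £0.
£113: truthful payoff £171.7, deviation payoff £0 → loss £171.7.
£110.1: truthful payoff £174.6, deviation payoff £0 → loss £174.6.
£1219.9: outcomes coincide → loss £0.
Total loss = £171.7 + £174.6 = £346.3.
Truthful bidding weakly dominates here: raising your bid can only win items priced above your value, and lowering it can only forfeit items priced below.

£346.3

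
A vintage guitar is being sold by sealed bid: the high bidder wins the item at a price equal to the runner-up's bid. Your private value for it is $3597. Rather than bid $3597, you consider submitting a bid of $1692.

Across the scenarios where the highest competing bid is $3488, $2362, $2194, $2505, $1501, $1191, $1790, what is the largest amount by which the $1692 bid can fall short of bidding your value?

$3488: truthful gives $109, deviation gives $0 → loss $109.
$2362: truthful gives $1235, deviation gives $0 → loss $1235.
$2194: truthful gives $1403, deviation gives $0 → loss $1403.
$2505: truthful gives $1092, deviation gives $0 → loss $1092.
$1501: same outcome either way → loss $0.
$1191: same outcome either way → loss $0.
$1790: truthful gives $1807, deviation gives $0 → loss $1807.
Maximum loss: $1807.

$1807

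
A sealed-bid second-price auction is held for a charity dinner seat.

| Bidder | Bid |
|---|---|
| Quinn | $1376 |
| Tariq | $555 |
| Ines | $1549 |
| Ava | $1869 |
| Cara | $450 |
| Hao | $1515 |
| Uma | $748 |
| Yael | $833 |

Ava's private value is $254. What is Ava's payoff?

−$1295

Highest bid: Ava at $1869, so Ava wins.
Second-highest bid: Ines at $1549 — that is the price the winner pays.
Ava's payoff = value − price = $254 − $1549 = −$1295.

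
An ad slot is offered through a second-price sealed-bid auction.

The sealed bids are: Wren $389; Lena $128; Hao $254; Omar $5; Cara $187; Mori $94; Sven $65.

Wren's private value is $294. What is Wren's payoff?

Highest bid: Wren at $389, so Wren wins.
Second-highest bid: Hao at $254 — that is the price the winner pays.
Wren's payoff = value − price = $294 − $254 = $40.

$40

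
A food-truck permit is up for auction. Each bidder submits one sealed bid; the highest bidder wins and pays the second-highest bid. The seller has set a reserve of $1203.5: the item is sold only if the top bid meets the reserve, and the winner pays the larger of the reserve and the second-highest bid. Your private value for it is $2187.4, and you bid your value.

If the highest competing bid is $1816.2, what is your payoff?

$371.2

Your bid $2187.4 is the highest and exceeds the reserve.
Price = max(second-highest bid, reserve) = max($1816.2, $1203.5) = $1816.2.
Payoff = $2187.4 − $1816.2 = $371.2.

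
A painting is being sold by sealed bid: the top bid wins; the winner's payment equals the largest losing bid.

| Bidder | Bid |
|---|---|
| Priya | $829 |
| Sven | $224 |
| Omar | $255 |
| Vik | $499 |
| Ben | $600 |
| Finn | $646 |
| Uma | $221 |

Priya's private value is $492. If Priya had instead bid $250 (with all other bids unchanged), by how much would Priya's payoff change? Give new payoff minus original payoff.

$154

The highest bid among the other bidders is $646; Priya's bid doesn't change that.
Original bid $829: Priya is highest, pays the top rival bid $646; payoff $492 − $646 = −$154.
Alternative bid $250: Priya is not highest (top rival bid is $646); payoff $0.
Change in payoff = $0 − (−$154) = $154.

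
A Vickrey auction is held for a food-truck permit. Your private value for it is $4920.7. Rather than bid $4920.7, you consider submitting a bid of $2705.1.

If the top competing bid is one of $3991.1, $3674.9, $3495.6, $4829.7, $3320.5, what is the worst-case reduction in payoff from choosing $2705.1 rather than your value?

$3991.1: truthful gives $929.6, deviation gives $0 → loss $929.6.
$3674.9: truthful gives $1245.8, deviation gives $0 → loss $1245.8.
$3495.6: truthful gives $1425.1, deviation gives $0 → loss $1425.1.
$4829.7: truthful gives $91, deviation gives $0 → loss $91.
$3320.5: truthful gives $1600.2, deviation gives $0 → loss $1600.2.
Maximum loss: $1600.2.

$1600.2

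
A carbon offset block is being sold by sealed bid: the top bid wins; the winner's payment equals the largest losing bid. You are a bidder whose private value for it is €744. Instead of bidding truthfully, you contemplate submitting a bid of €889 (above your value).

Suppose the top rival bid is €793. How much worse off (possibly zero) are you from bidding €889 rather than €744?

Bidding your value €744: you lose (since €744 < €793). Payoff €0.
Bidding €889: you win and pay €793. Payoff €744 − €793 = −€49.
The competing bid €793 lies between your value and your inflated bid, so overbidding wins an item priced above your value.
Loss from deviating = €0 − (−€49) = €49.

€49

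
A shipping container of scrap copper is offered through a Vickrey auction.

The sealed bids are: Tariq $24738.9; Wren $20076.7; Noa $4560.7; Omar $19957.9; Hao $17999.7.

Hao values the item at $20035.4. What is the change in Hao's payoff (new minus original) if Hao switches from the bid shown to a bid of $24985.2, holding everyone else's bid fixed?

−$4703.5

The highest bid among the other bidders is $24738.9; Hao's bid doesn't change that.
Original bid $17999.7: Hao is not highest (top rival bid is $24738.9); payoff $0.
Alternative bid $24985.2: Hao is highest, pays the top rival bid $24738.9; payoff $20035.4 − $24738.9 = −$4703.5.
Change in payoff = −$4703.5 − ($0) = −$4703.5.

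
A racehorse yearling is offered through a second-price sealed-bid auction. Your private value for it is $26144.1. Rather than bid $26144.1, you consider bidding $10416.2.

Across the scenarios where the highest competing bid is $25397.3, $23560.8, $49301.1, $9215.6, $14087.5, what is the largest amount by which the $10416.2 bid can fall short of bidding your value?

$25397.3: truthful gives $746.8, deviation gives $0 → loss $746.8.
$23560.8: truthful gives $2583.3, deviation gives $0 → loss $2583.3.
$49301.1: same outcome either way → loss $0.
$9215.6: same outcome either way → loss $0.
$14087.5: truthful gives $12056.6, deviation gives $0 → loss $12056.6.
Maximum loss: $12056.6.

$12056.6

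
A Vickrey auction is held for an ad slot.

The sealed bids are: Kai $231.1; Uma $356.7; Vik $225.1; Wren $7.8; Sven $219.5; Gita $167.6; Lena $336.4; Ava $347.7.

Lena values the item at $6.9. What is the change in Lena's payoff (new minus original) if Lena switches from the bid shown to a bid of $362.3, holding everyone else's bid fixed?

−$349.8

The highest bid among the other bidders is $356.7; Lena's bid doesn't change that.
Original bid $336.4: Lena is not highest (top rival bid is $356.7); payoff $0.
Alternative bid $362.3: Lena is highest, pays the top rival bid $356.7; payoff $6.9 − $356.7 = −$349.8.
Change in payoff = −$349.8 − ($0) = −$349.8.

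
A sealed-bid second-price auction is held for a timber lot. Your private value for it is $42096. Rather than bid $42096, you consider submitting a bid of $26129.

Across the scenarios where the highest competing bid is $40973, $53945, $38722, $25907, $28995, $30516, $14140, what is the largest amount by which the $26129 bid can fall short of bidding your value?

$40973: truthful gives $1123, deviation gives $0 → loss $1123.
$53945: same outcome either way → loss $0.
$38722: truthful gives $3374, deviation gives $0 → loss $3374.
$25907: same outcome either way → loss $0.
$28995: truthful gives $13101, deviation gives $0 → loss $13101.
$30516: truthful gives $11580, deviation gives $0 → loss $11580.
$14140: same outcome either way → loss $0.
Maximum loss: $13101.

$13101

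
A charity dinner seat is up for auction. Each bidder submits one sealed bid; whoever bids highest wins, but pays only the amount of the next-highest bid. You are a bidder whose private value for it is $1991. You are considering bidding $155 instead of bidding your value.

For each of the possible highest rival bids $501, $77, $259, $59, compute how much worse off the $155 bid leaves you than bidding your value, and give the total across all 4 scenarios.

The deviation costs you only when the competing bid falls strictly between $155 and $1991; elsewhere both bids give the same outcome.
$501: truthful payoff $1490, deviation payoff $0 → loss $1490.
$77: outcomes coincide → loss $0.
$259: truthful payoff $1732, deviation payoff $0 → loss $1732.
$59: outcomes coincide → loss $0.
Total loss = $1490 + $1732 = $3222.

$3222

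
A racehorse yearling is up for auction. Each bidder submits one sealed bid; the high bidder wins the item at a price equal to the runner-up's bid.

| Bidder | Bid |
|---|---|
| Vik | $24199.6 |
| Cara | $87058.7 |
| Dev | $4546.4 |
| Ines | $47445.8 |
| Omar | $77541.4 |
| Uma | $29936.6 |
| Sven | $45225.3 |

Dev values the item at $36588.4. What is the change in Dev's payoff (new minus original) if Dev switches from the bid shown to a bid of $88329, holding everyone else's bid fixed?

The highest bid among the other bidders is $87058.7; Dev's bid doesn't change that.
Original bid $4546.4: Dev is not highest (top rival bid is $87058.7); payoff $0.
Alternative bid $88329: Dev is highest, pays the top rival bid $87058.7; payoff $36588.4 − $87058.7 = −$50470.3.
Change in payoff = −$50470.3 − ($0) = −$50470.3.

−$50470.3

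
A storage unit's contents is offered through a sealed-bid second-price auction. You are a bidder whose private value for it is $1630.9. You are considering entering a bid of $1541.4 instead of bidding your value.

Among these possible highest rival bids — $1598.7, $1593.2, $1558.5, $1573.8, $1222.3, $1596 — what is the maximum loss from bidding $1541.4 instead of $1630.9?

$72.4

$1598.7: truthful gives $32.2, deviation gives $0 → loss $32.2.
$1593.2: truthful gives $37.7, deviation gives $0 → loss $37.7.
$1558.5: truthful gives $72.4, deviation gives $0 → loss $72.4.
$1573.8: truthful gives $57.1, deviation gives $0 → loss $57.1.
$1222.3: same outcome either way → loss $0.
$1596: truthful gives $34.9, deviation gives $0 → loss $34.9.
Maximum loss: $72.4.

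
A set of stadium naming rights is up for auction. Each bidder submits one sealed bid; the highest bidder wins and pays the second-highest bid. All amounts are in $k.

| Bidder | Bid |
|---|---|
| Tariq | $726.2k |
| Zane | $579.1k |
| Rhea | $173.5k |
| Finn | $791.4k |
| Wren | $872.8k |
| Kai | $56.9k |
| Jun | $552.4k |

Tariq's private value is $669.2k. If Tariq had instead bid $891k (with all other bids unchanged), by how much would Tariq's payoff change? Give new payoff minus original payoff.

The highest bid among the other bidders is $872.8k; Tariq's bid doesn't change that.
Original bid $726.2k: Tariq is not highest (top rival bid is $872.8k); payoff $0k.
Alternative bid $891k: Tariq is highest, pays the top rival bid $872.8k; payoff $669.2k − $872.8k = −$203.6k.
Change in payoff = −$203.6k − ($0k) = −$203.6k.

−$203.6k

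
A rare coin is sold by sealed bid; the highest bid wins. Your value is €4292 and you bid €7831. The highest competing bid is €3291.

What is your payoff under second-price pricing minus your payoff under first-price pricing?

You have the highest bid, so you win under either rule.
Second-price: pay €3291 → payoff €1001.
First-price: pay your own bid €7831 → payoff −€3539.
Difference = €1001 − (−€3539) = €4540.

€4540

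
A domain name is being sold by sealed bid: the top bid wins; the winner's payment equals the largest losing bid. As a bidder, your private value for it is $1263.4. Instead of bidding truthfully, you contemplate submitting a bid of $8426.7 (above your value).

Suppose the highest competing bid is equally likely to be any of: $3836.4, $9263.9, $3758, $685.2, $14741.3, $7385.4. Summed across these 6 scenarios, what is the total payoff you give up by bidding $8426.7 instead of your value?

The deviation costs you only when the competing bid falls strictly between $1263.4 and $8426.7; elsewhere both bids give the same outcome.
$3836.4: truthful payoff $0, deviation payoff −$2573 → loss $2573.
$9263.9: outcomes coincide → loss $0.
$3758: truthful payoff $0, deviation payoff −$2494.6 → loss $2494.6.
$685.2: outcomes coincide → loss $0.
$14741.3: outcomes coincide → loss $0.
$7385.4: truthful payoff $0, deviation payoff −$6122 → loss $6122.
Total loss = $2573 + $2494.6 + $6122 = $11189.6.
Truthful bidding weakly dominates here: raising your bid can only win items priced above your value, and lowering it can only forfeit items priced below.

$11189.6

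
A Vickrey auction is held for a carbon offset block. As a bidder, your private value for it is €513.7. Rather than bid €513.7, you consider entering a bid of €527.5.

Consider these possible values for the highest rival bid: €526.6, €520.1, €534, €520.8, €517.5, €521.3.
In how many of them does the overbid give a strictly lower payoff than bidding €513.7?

5

The deviation hurts exactly when the highest competing bid lies strictly between €513.7 and €527.5 — overbidding then wins at a price above your value.
€526.6: inside the interval → strictly worse (loss €12.9).
€520.1: inside the interval → strictly worse (loss €6.4).
€534: above both → same outcome either way.
€520.8: inside the interval → strictly worse (loss €7.1).
€517.5: inside the interval → strictly worse (loss €3.8).
€521.3: inside the interval → strictly worse (loss €7.6).
Count: 5.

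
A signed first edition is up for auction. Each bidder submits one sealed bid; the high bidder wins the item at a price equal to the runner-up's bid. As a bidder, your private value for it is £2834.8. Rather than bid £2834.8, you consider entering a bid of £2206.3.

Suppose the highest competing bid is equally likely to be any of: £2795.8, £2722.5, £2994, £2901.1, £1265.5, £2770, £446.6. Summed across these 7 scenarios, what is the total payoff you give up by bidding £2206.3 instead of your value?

The deviation costs you only when the competing bid falls strictly between £2206.3 and £2834.8; elsewhere both bids give the same outcome.
£2795.8: truthful payoff £39, deviation payoff £0 → loss £39.
£2722.5: truthful payoff £112.3, deviation payoff £0 → loss £112.3.
£2994: outcomes coincide → loss £0.
£2901.1: outcomes coincide → loss £0.
£1265.5: outcomes coincide → loss £0.
£2770: truthful payoff £64.8, deviation payoff £0 → loss £64.8.
£446.6: outcomes coincide → loss £0.
Total loss = £39 + £112.3 + £64.8 = £216.1.
Because the price is fixed by the runner-up's bid, deviating from your value can only change a good outcome into a bad one — never the reverse.

£216.1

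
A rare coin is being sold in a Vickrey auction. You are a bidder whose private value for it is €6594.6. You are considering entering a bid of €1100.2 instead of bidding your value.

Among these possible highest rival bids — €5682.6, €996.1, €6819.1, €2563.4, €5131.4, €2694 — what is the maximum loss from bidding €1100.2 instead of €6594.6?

€4031.2

€5682.6: truthful gives €912, deviation gives €0 → loss €912.
€996.1: same outcome either way → loss €0.
€6819.1: same outcome either way → loss €0.
€2563.4: truthful gives €4031.2, deviation gives €0 → loss €4031.2.
€5131.4: truthful gives €1463.2, deviation gives €0 → loss €1463.2.
€2694: truthful gives €3900.6, deviation gives €0 → loss €3900.6.
Maximum loss: €4031.2.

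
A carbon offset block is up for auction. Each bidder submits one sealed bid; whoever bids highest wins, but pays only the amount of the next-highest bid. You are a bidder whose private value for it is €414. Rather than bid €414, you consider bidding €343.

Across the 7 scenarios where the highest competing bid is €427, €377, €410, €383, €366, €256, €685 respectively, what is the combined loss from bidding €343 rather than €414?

The deviation costs you only when the competing bid falls strictly between €343 and €414; elsewhere both bids give the same outcome.
€427: outcomes coincide → loss €0.
€377: truthful payoff €37, deviation payoff €0 → loss €37.
€410: truthful payoff €4, deviation payoff €0 → loss €4.
€383: truthful payoff €31, deviation payoff €0 → loss €31.
€366: truthful payoff €48, deviation payoff €0 → loss €48.
€256: outcomes coincide → loss €0.
€685: outcomes coincide → loss €0.
Total loss = €37 + €4 + €31 + €48 = €120.
In a second-price auction your bid sets only whether you win, not what you pay, so bidding your true value is weakly dominant.

€120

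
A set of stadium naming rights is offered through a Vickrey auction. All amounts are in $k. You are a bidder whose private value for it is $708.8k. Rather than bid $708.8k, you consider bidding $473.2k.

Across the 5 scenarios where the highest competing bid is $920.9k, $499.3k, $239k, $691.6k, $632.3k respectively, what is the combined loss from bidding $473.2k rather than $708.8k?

$303.2k

The deviation costs you only when the competing bid falls strictly between $473.2k and $708.8k; elsewhere both bids give the same outcome.
$920.9k: outcomes coincide → loss $0k.
$499.3k: truthful payoff $209.5k, deviation payoff $0k → loss $209.5k.
$239k: outcomes coincide → loss $0k.
$691.6k: truthful payoff $17.2k, deviation payoff $0k → loss $17.2k.
$632.3k: truthful payoff $76.5k, deviation payoff $0k → loss $76.5k.
Total loss = $209.5k + $17.2k + $76.5k = $303.2k.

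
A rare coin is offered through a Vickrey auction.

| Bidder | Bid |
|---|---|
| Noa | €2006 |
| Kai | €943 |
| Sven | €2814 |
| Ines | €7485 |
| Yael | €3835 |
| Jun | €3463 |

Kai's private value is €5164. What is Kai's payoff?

€0

Highest bid: Ines at €7485, so Ines wins.
Second-highest bid: Yael at €3835 — that is the price the winner pays.
Kai did not win, so Kai pays nothing and receives nothing: payoff €0.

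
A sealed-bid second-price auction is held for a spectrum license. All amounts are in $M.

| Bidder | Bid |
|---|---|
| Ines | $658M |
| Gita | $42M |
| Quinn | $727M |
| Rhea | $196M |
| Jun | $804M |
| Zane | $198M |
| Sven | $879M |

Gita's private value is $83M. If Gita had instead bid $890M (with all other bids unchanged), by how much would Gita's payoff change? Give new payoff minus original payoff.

The highest bid among the other bidders is $879M; Gita's bid doesn't change that.
Original bid $42M: Gita is not highest (top rival bid is $879M); payoff $0M.
Alternative bid $890M: Gita is highest, pays the top rival bid $879M; payoff $83M − $879M = −$796M.
Change in payoff = −$796M − ($0M) = −$796M.

−$796M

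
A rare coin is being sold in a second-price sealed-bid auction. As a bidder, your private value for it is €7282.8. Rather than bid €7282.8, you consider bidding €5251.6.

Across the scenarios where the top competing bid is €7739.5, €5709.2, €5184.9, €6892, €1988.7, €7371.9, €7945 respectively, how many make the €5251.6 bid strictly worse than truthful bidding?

The deviation hurts exactly when the highest competing bid lies strictly between €5251.6 and €7282.8 — underbidding then forfeits a profitable win.
€7739.5: above both → same outcome either way.
€5709.2: inside the interval → strictly worse (loss €1573.6).
€5184.9: below both → same outcome either way.
€6892: inside the interval → strictly worse (loss €390.8).
€1988.7: below both → same outcome either way.
€7371.9: above both → same outcome either way.
€7945: above both → same outcome either way.
Count: 2.

2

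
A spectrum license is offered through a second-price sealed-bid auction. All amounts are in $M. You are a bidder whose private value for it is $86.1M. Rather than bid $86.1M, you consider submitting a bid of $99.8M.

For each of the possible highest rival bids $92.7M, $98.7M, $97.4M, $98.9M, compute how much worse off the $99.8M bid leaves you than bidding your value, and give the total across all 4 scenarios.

The deviation costs you only when the competing bid falls strictly between $86.1M and $99.8M; elsewhere both bids give the same outcome.
$92.7M: truthful payoff $0M, deviation payoff −$6.6M → loss $6.6M.
$98.7M: truthful payoff $0M, deviation payoff −$12.6M → loss $12.6M.
$97.4M: truthful payoff $0M, deviation payoff −$11.3M → loss $11.3M.
$98.9M: truthful payoff $0M, deviation payoff −$12.8M → loss $12.8M.
Total loss = $6.6M + $12.6M + $11.3M + $12.8M = $43.3M.
Truthful bidding weakly dominates here: raising your bid can only win items priced above your value, and lowering it can only forfeit items priced below.

$43.3M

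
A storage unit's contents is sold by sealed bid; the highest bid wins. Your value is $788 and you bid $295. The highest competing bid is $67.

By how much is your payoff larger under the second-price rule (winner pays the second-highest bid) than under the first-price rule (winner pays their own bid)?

You have the highest bid, so you win under either rule.
Second-price: pay $67 → payoff $721.
First-price: pay your own bid $295 → payoff $493.
Difference = $721 − ($493) = $228.

$228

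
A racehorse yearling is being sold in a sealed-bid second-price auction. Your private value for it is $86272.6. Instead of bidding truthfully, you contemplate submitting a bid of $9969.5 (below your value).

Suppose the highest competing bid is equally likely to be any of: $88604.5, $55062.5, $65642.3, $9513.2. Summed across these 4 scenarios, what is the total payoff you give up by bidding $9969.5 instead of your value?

$51840.4

The deviation costs you only when the competing bid falls strictly between $9969.5 and $86272.6; elsewhere both bids give the same outcome.
$88604.5: outcomes coincide → loss $0.
$55062.5: truthful payoff $31210.1, deviation payoff $0 → loss $31210.1.
$65642.3: truthful payoff $20630.3, deviation payoff $0 → loss $20630.3.
$9513.2: outcomes coincide → loss $0.
Total loss = $31210.1 + $20630.3 = $51840.4.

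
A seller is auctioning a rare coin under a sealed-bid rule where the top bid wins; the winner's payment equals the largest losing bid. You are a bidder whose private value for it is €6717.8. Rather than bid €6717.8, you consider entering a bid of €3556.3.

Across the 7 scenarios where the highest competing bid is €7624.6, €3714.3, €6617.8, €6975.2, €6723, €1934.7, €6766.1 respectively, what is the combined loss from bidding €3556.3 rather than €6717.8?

The deviation costs you only when the competing bid falls strictly between €3556.3 and €6717.8; elsewhere both bids give the same outcome.
€7624.6: outcomes coincide → loss €0.
€3714.3: truthful payoff €3003.5, deviation payoff €0 → loss €3003.5.
€6617.8: truthful payoff €100, deviation payoff €0 → loss €100.
€6975.2: outcomes coincide → loss €0.
€6723: outcomes coincide → loss €0.
€1934.7: outcomes coincide → loss €0.
€6766.1: outcomes coincide → loss €0.
Total loss = €3003.5 + €100 = €3103.5.

€3103.5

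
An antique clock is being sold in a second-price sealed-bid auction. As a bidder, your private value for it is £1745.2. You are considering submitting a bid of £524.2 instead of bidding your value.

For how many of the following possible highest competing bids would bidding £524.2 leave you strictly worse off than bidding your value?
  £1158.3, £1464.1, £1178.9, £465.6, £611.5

4

The deviation hurts exactly when the highest competing bid lies strictly between £524.2 and £1745.2 — underbidding then forfeits a profitable win.
£1158.3: inside the interval → strictly worse (loss £586.9).
£1464.1: inside the interval → strictly worse (loss £281.1).
£1178.9: inside the interval → strictly worse (loss £566.3).
£465.6: below both → same outcome either way.
£611.5: inside the interval → strictly worse (loss £1133.7).
Count: 4.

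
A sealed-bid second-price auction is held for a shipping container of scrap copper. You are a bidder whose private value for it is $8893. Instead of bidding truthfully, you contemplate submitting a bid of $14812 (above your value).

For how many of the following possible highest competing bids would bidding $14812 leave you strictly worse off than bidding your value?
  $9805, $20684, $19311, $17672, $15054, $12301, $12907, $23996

The deviation hurts exactly when the highest competing bid lies strictly between $8893 and $14812 — overbidding then wins at a price above your value.
$9805: inside the interval → strictly worse (loss $912).
$20684: above both → same outcome either way.
$19311: above both → same outcome either way.
$17672: above both → same outcome either way.
$15054: above both → same outcome either way.
$12301: inside the interval → strictly worse (loss $3408).
$12907: inside the interval → strictly worse (loss $4014).
$23996: above both → same outcome either way.
Count: 3.

3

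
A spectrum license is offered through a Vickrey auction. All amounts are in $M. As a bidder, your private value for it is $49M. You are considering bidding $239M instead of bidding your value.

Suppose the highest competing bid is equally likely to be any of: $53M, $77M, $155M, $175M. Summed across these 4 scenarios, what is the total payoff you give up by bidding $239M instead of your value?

The deviation costs you only when the competing bid falls strictly between $49M and $239M; elsewhere both bids give the same outcome.
$53M: truthful payoff $0M, deviation payoff −$4M → loss $4M.
$77M: truthful payoff $0M, deviation payoff −$28M → loss $28M.
$155M: truthful payoff $0M, deviation payoff −$106M → loss $106M.
$175M: truthful payoff $0M, deviation payoff −$126M → loss $126M.
Total loss = $4M + $28M + $106M + $126M = $264M.

$264M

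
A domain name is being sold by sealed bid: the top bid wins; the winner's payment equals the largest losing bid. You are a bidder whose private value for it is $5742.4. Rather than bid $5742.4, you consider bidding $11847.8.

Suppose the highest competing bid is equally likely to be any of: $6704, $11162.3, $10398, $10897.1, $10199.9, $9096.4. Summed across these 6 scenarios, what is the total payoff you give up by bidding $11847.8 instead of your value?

The deviation costs you only when the competing bid falls strictly between $5742.4 and $11847.8; elsewhere both bids give the same outcome.
$6704: truthful payoff $0, deviation payoff −$961.6 → loss $961.6.
$11162.3: truthful payoff $0, deviation payoff −$5419.9 → loss $5419.9.
$10398: truthful payoff $0, deviation payoff −$4655.6 → loss $4655.6.
$10897.1: truthful payoff $0, deviation payoff −$5154.7 → loss $5154.7.
$10199.9: truthful payoff $0, deviation payoff −$4457.5 → loss $4457.5.
$9096.4: truthful payoff $0, deviation payoff −$3354 → loss $3354.
Total loss = $961.6 + $5419.9 + $4655.6 + $5154.7 + $4457.5 + $3354 = $24003.3.

$24003.3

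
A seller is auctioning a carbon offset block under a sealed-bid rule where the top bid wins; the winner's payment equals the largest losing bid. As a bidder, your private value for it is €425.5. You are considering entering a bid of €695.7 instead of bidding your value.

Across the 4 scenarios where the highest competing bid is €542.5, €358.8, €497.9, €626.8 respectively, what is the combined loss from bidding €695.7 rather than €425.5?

€390.7

The deviation costs you only when the competing bid falls strictly between €425.5 and €695.7; elsewhere both bids give the same outcome.
€542.5: truthful payoff €0, deviation payoff −€117 → loss €117.
€358.8: outcomes coincide → loss €0.
€497.9: truthful payoff €0, deviation payoff −€72.4 → loss €72.4.
€626.8: truthful payoff €0, deviation payoff −€201.3 → loss €201.3.
Total loss = €117 + €72.4 + €201.3 = €390.7.
Truthful bidding weakly dominates here: raising your bid can only win items priced above your value, and lowering it can only forfeit items priced below.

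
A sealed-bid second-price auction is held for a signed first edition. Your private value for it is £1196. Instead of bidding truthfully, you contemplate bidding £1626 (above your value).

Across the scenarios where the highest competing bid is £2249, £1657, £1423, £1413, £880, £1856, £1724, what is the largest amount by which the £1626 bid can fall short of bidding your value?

£227

£2249: same outcome either way → loss £0.
£1657: same outcome either way → loss £0.
£1423: truthful gives £0, deviation gives −£227 → loss £227.
£1413: truthful gives £0, deviation gives −£217 → loss £217.
£880: same outcome either way → loss £0.
£1856: same outcome either way → loss £0.
£1724: same outcome either way → loss £0.
Maximum loss: £227.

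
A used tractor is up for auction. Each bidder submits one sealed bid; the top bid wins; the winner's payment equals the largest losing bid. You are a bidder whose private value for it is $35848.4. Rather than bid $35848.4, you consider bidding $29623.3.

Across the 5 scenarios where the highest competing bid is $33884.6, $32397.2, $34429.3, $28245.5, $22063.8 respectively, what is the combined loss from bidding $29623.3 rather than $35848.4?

$6834.1

The deviation costs you only when the competing bid falls strictly between $29623.3 and $35848.4; elsewhere both bids give the same outcome.
$33884.6: truthful payoff $1963.8, deviation payoff $0 → loss $1963.8.
$32397.2: truthful payoff $3451.2, deviation payoff $0 → loss $3451.2.
$34429.3: truthful payoff $1419.1, deviation payoff $0 → loss $1419.1.
$28245.5: outcomes coincide → loss $0.
$22063.8: outcomes coincide → loss $0.
Total loss = $1963.8 + $3451.2 + $1419.1 = $6834.1.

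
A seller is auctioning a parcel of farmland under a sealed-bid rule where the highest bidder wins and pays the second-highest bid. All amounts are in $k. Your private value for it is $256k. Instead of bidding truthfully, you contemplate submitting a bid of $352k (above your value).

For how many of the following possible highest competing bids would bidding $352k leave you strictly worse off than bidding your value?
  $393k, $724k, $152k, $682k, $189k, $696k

0

The deviation hurts exactly when the highest competing bid lies strictly between $256k and $352k — overbidding then wins at a price above your value.
$393k: above both → same outcome either way.
$724k: above both → same outcome either way.
$152k: below both → same outcome either way.
$682k: above both → same outcome either way.
$189k: below both → same outcome either way.
$696k: above both → same outcome either way.
Count: 0.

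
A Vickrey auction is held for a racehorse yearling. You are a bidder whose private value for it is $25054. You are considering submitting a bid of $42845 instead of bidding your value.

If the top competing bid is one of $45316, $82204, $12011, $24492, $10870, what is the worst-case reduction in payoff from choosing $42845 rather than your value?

$45316: same outcome either way → loss $0.
$82204: same outcome either way → loss $0.
$12011: same outcome either way → loss $0.
$24492: same outcome either way → loss $0.
$10870: same outcome either way → loss $0.
Maximum loss: $0.

$0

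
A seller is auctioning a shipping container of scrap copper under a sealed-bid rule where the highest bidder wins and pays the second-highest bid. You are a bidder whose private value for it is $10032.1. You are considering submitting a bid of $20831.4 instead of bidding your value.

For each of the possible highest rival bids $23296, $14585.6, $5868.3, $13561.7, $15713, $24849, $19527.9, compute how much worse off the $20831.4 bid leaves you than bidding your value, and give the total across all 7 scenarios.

The deviation costs you only when the competing bid falls strictly between $10032.1 and $20831.4; elsewhere both bids give the same outcome.
$23296: outcomes coincide → loss $0.
$14585.6: truthful payoff $0, deviation payoff −$4553.5 → loss $4553.5.
$5868.3: outcomes coincide → loss $0.
$13561.7: truthful payoff $0, deviation payoff −$3529.6 → loss $3529.6.
$15713: truthful payoff $0, deviation payoff −$5680.9 → loss $5680.9.
$24849: outcomes coincide → loss $0.
$19527.9: truthful payoff $0, deviation payoff −$9495.8 → loss $9495.8.
Total loss = $4553.5 + $3529.6 + $5680.9 + $9495.8 = $23259.8.

$23259.8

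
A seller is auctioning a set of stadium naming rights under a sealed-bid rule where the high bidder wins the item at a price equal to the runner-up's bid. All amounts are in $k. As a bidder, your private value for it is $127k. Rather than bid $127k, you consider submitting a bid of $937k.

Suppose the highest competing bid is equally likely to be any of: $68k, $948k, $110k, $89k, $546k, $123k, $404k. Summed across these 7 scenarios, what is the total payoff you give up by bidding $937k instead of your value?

$696k

The deviation costs you only when the competing bid falls strictly between $127k and $937k; elsewhere both bids give the same outcome.
$68k: outcomes coincide → loss $0k.
$948k: outcomes coincide → loss $0k.
$110k: outcomes coincide → loss $0k.
$89k: outcomes coincide → loss $0k.
$546k: truthful payoff $0k, deviation payoff −$419k → loss $419k.
$123k: outcomes coincide → loss $0k.
$404k: truthful payoff $0k, deviation payoff −$277k → loss $277k.
Total loss = $419k + $277k = $696k.
In a second-price auction your bid sets only whether you win, not what you pay, so bidding your true value is weakly dominant.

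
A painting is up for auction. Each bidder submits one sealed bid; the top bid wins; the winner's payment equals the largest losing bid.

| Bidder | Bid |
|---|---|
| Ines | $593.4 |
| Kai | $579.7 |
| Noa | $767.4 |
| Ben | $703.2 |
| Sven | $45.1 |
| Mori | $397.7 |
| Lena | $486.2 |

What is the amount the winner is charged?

Highest bid: Noa at $767.4, so Noa wins.
Second-highest bid: Ben at $703.2 — that is the price the winner pays.

$703.2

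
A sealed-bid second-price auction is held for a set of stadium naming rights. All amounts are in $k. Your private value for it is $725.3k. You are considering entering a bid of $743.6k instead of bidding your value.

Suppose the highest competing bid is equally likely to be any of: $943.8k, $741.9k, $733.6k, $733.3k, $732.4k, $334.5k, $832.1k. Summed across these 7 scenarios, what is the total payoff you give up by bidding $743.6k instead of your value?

$40k

The deviation costs you only when the competing bid falls strictly between $725.3k and $743.6k; elsewhere both bids give the same outcome.
$943.8k: outcomes coincide → loss $0k.
$741.9k: truthful payoff $0k, deviation payoff −$16.6k → loss $16.6k.
$733.6k: truthful payoff $0k, deviation payoff −$8.3k → loss $8.3k.
$733.3k: truthful payoff $0k, deviation payoff −$8k → loss $8k.
$732.4k: truthful payoff $0k, deviation payoff −$7.1k → loss $7.1k.
$334.5k: outcomes coincide → loss $0k.
$832.1k: outcomes coincide → loss $0k.
Total loss = $16.6k + $8.3k + $8k + $7.1k = $40k.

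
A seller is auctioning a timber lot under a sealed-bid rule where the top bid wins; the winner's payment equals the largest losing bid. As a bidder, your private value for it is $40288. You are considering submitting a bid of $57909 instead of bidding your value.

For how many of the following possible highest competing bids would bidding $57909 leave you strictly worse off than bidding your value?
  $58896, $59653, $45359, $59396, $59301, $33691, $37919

The deviation hurts exactly when the highest competing bid lies strictly between $40288 and $57909 — overbidding then wins at a price above your value.
$58896: above both → same outcome either way.
$59653: above both → same outcome either way.
$45359: inside the interval → strictly worse (loss $5071).
$59396: above both → same outcome either way.
$59301: above both → same outcome either way.
$33691: below both → same outcome either way.
$37919: below both → same outcome either way.
Count: 1.

1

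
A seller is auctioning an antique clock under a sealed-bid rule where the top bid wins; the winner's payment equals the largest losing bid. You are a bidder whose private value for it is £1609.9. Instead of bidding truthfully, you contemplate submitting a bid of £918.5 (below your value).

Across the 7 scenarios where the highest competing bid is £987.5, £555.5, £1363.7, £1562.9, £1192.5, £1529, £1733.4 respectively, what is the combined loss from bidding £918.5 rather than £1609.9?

The deviation costs you only when the competing bid falls strictly between £918.5 and £1609.9; elsewhere both bids give the same outcome.
£987.5: truthful payoff £622.4, deviation payoff £0 → loss £622.4.
£555.5: outcomes coincide → loss £0.
£1363.7: truthful payoff £246.2, deviation payoff £0 → loss £246.2.
£1562.9: truthful payoff £47, deviation payoff £0 → loss £47.
£1192.5: truthful payoff £417.4, deviation payoff £0 → loss £417.4.
£1529: truthful payoff £80.9, deviation payoff £0 → loss £80.9.
£1733.4: outcomes coincide → loss £0.
Total loss = £622.4 + £246.2 + £47 + £417.4 + £80.9 = £1413.9.

£1413.9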